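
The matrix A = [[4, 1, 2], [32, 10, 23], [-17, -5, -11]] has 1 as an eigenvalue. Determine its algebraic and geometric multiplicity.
algebraic multiplicity 3, geometric multiplicity 1

The characteristic polynomial is (x - 1)^3, so the factor x - 1 appears with exponent 3: the algebraic multiplicity is 3.

rank(A - I) = 2, so the eigenspace has dimension 3 - 2 = 1: the geometric multiplicity is 1.

Since 1 < 3, A is not diagonalizable.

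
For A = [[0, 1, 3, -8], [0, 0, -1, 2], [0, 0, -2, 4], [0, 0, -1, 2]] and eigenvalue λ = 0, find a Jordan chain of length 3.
We seek v_1 ∈ ker(A^3) \ ker(A^2), then set v_{i+1} = A v_i.

One such chain is v_1 = [[-1, 1, 3, 1]]^T, v_2 = [[2, -1, -2, -1]]^T, v_3 = [[1, 0, 0, 0]]^T. Check: A v_3 = [[0, 0, 0, 0]]^T = 0.

v_1 = [[-1, 1, 3, 1]]^T, v_2 = [[2, -1, -2, -1]]^T, v_3 = [[1, 0, 0, 0]]^T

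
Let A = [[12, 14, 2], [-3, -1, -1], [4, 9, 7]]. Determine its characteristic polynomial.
xI - A = [[x - 12, -14, -2], [3, x + 1, 1], [-4, -9, x - 7]].

Expanding det(xI - A) along the first row:
det(xI - A) = + (x - 12)·det([[x + 1, 1], [-9, x - 7]]) - (-14)·det([[3, 1], [-4, x - 7]]) + (-2)·det([[3, x + 1], [-4, -9]]).

Evaluating gives χ_A(x) = x^3 - 18x^2 + 108x - 216 = (x - 6)^3.

χ_A(x) = (x - 6)^3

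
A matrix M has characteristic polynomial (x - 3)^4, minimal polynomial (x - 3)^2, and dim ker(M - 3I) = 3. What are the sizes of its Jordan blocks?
λ = 3: algebraic multiplicity 4 (exponent in χ_M), largest block size 2 (exponent in m_M), 3 blocks (geometric multiplicity). These force block sizes [2, 1, 1].

Jordan blocks: (3, 2), (3, 1), (3, 1)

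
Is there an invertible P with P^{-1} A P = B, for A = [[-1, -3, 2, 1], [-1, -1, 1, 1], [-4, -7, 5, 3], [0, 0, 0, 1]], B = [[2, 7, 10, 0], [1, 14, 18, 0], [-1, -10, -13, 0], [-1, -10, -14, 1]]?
Yes.

Two matrices over a field are similar if and only if they have the same invariant factors.

Both A and B have characteristic polynomial (x - 1)^4 and minimal polynomial (x - 1)^3. Computing further, both have invariant factors x - 1, (x - 1)^3. Hence A and B are similar.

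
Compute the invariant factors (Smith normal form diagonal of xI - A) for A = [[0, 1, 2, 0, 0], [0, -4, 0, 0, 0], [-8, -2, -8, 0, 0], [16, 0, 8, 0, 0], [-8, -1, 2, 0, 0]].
x(x + 4), x(x + 4)^2

The Jordan structure of A has elementary divisors (x + 4)^2, (x + 4), x, x. Arranging the block sizes at each eigenvalue in decreasing order and taking row products gives the invariant factors.

Invariant factors (smallest first, each dividing the next): x(x + 4), x(x + 4)^2.

Check: the last factor x(x + 4)^2 is the minimal polynomial, and the product x^2(x + 4)^3 is the characteristic polynomial.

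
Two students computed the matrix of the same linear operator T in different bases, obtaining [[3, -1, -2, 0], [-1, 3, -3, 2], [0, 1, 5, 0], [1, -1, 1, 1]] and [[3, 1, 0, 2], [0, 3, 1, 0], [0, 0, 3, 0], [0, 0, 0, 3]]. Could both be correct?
Yes.

Two matrices over a field are similar if and only if they have the same invariant factors.

Both A and B have characteristic polynomial (x - 3)^4 and minimal polynomial (x - 3)^3. Computing further, both have invariant factors x - 3, (x - 3)^3. Hence A and B are similar.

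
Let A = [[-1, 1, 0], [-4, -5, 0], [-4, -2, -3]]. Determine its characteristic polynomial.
xI - A = [[x + 1, -1, 0], [4, x + 5, 0], [4, 2, x + 3]].

Expanding det(xI - A) along the first row:
det(xI - A) = + (x + 1)·det([[x + 5, 0], [2, x + 3]]) - (-1)·det([[4, 0], [4, x + 3]]) + (0)·det([[4, x + 5], [4, 2]]).

Evaluating gives χ_A(x) = x^3 + 9x^2 + 27x + 27 = (x + 3)^3.

χ_A(x) = (x + 3)^3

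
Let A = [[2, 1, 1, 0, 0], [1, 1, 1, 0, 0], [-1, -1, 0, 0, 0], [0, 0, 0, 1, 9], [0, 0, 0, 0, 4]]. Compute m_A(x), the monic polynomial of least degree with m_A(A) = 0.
m_A(x) = (x - 4)(x - 1)^3

The characteristic polynomial factors as (x - 4)(x - 1)^4. The minimal polynomial is ∏(x - λ)^{k_λ} where k_λ is the size of the largest Jordan block at λ.

For λ = 1: rank(A - I) = 3, and the largest Jordan block has size 3 (the smallest k with rank((A - I)^k) = rank((A - I)^(k+1))).
For λ = 4: rank(A - 4I) = 4, and the largest Jordan block has size 1 (the smallest k with rank((A - 4I)^k) = rank((A - 4I)^(k+1))).

So m_A(x) = (x - 4)(x - 1)^3.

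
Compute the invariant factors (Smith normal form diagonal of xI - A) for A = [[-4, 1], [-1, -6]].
(x + 5)^2

The Jordan structure of A has elementary divisors (x + 5)^2. Arranging the block sizes at each eigenvalue in decreasing order and taking row products gives the invariant factors.

Invariant factors (smallest first, each dividing the next): (x + 5)^2.

Check: the last factor (x + 5)^2 is the minimal polynomial, and the product (x + 5)^2 is the characteristic polynomial.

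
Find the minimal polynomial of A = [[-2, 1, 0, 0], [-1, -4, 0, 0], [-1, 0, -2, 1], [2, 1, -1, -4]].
m_A(x) = (x + 3)^2

The characteristic polynomial factors as (x + 3)^4. The minimal polynomial is ∏(x - λ)^{k_λ} where k_λ is the size of the largest Jordan block at λ.

For λ = -3: rank(A + 3I) = 2, and the largest Jordan block has size 2 (the smallest k with rank((A + 3I)^k) = rank((A + 3I)^(k+1))).

So m_A(x) = (x + 3)^2.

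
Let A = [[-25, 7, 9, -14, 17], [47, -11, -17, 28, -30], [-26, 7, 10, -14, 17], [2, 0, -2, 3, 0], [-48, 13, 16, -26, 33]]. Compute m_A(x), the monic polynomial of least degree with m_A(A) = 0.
m_A(x) = (x - 4)(x - 3)(x - 1)^3

The characteristic polynomial factors as (x - 4)(x - 3)(x - 1)^3. The minimal polynomial is ∏(x - λ)^{k_λ} where k_λ is the size of the largest Jordan block at λ.

For λ = 1: rank(A - I) = 4, and the largest Jordan block has size 3 (the smallest k with rank((A - I)^k) = rank((A - I)^(k+1))).
For λ = 3: rank(A - 3I) = 4, and the largest Jordan block has size 1 (the smallest k with rank((A - 3I)^k) = rank((A - 3I)^(k+1))).
For λ = 4: rank(A - 4I) = 4, and the largest Jordan block has size 1 (the smallest k with rank((A - 4I)^k) = rank((A - 4I)^(k+1))).

So m_A(x) = (x - 4)(x - 3)(x - 1)^3.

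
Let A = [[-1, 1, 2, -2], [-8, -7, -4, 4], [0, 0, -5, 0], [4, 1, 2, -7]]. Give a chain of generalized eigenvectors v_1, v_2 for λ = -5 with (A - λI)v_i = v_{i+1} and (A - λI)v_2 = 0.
We seek v_1 ∈ ker((A + 5I)^2) \ ker(A + 5I), then set v_{i+1} = (A + 5I) v_i.

One such chain is v_1 = [[2, -1, 0, 3]]^T, v_2 = [[1, -2, 0, 1]]^T. Check: (A + 5I) v_2 = [[0, 0, 0, 0]]^T = 0.

v_1 = [[2, -1, 0, 3]]^T, v_2 = [[1, -2, 0, 1]]^T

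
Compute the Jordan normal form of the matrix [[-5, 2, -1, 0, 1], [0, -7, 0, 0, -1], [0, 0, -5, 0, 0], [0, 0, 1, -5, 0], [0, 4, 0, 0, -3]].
J = [[-5, 1, 0, 0, 0], [0, -5, 0, 0, 0], [0, 0, -5, 1, 0], [0, 0, 0, -5, 0], [0, 0, 0, 0, -5]]

The characteristic polynomial is det(xI - A) = (x + 5)^5, so the eigenvalues are -5 (algebraic multiplicity 5).

For λ = -5: rank(A + 5I) = 2, rank((A + 5I)^2) = 0. The eigenspace has dimension 5 - 2 = 3, so there are 3 Jordan blocks; the rank sequence gives block sizes [2, 2, 1].

Assembling the blocks gives the Jordan form J above.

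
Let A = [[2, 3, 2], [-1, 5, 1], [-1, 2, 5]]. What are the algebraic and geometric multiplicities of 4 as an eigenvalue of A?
The characteristic polynomial is (x - 4)^3, so the factor x - 4 appears with exponent 3: the algebraic multiplicity is 3.

rank(A - 4I) = 2, so the eigenspace has dimension 3 - 2 = 1: the geometric multiplicity is 1.

Since 1 < 3, A is not diagonalizable.

algebraic multiplicity 3, geometric multiplicity 1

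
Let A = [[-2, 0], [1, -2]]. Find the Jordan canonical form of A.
J = [[-2, 1], [0, -2]]

The characteristic polynomial is det(xI - A) = (x + 2)^2, so the eigenvalues are -2 (algebraic multiplicity 2).

For λ = -2: rank(A + 2I) = 1, rank((A + 2I)^2) = 0. The eigenspace has dimension 2 - 1 = 1, so there is 1 Jordan block; the rank sequence gives block sizes [2].

Assembling the blocks gives the Jordan form J above.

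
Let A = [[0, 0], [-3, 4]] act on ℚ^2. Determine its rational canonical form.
R = [[0, 0], [1, 4]]

The invariant factors of A (the non-unit diagonal entries of the Smith normal form of xI - A over ℚ[x]) are x(x - 4), each dividing the next. The characteristic polynomial is their product, x(x - 4).

The rational canonical form is the block-diagonal matrix of companion matrices C(f_i):
R = [[0, 0], [1, 4]].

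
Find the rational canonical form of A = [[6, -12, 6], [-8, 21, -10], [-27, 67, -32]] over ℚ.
R = [[0, 0, 6], [1, 0, 2], [0, 1, -5]]

The invariant factors of A (the non-unit diagonal entries of the Smith normal form of xI - A over ℚ[x]) are (x + 1)(x^2 + 4x - 6), each dividing the next. The characteristic polynomial is their product, (x + 1)(x^2 + 4x - 6).

The rational canonical form is the block-diagonal matrix of companion matrices C(f_i):
R = [[0, 0, 6], [1, 0, 2], [0, 1, -5]].

Note the characteristic polynomial does not split into linear factors over ℚ, so A has no Jordan form over ℚ; the rational canonical form exists over any field.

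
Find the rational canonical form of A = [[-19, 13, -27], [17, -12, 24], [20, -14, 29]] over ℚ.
R = [[0, 0, 5], [1, 0, 16], [0, 1, -2]]

The invariant factors of A (the non-unit diagonal entries of the Smith normal form of xI - A over ℚ[x]) are (x + 5)(x^2 - 3x - 1), each dividing the next. The characteristic polynomial is their product, (x + 5)(x^2 - 3x - 1).

The rational canonical form is the block-diagonal matrix of companion matrices C(f_i):
R = [[0, 0, 5], [1, 0, 16], [0, 1, -2]].

Note the characteristic polynomial does not split into linear factors over ℚ, so A has no Jordan form over ℚ; the rational canonical form exists over any field.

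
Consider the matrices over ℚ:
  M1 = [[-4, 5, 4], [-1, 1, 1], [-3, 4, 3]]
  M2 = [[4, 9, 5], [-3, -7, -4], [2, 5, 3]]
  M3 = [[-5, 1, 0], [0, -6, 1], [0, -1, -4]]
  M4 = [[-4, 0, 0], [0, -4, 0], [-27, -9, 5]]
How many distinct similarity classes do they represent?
3 classes: {M1, M2}, {M3}, {M4}

Characteristic polynomials: χ_{M1} = x^3, χ_{M2} = x^3, χ_{M3} = (x + 5)^3, χ_{M4} = (x - 5)(x + 4)^2.

{M1, M2}: invariant factors x^3.

{M3}: invariant factors (x + 5)^3.

{M4}: invariant factors x + 4, (x - 5)(x + 4).

Matrices are similar if and only if their invariant-factor lists agree; the partition into similarity classes is {M1, M2}, {M3}, {M4}.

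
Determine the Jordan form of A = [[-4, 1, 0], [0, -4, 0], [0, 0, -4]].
J = [[-4, 1, 0], [0, -4, 0], [0, 0, -4]]

The characteristic polynomial is det(xI - A) = (x + 4)^3, so the eigenvalues are -4 (algebraic multiplicity 3).

For λ = -4: rank(A + 4I) = 1, rank((A + 4I)^2) = 0. The eigenspace has dimension 3 - 1 = 2, so there are 2 Jordan blocks; the rank sequence gives block sizes [2, 1].

Assembling the blocks gives the Jordan form J above.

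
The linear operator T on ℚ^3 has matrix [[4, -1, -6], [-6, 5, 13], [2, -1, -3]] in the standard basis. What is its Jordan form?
J = [[2, 1, 0], [0, 2, 1], [0, 0, 2]]

The characteristic polynomial is det(xI - A) = (x - 2)^3, so the eigenvalues are 2 (algebraic multiplicity 3).

For λ = 2: rank(A - 2I) = 2, rank((A - 2I)^2) = 1, rank((A - 2I)^3) = 0. The eigenspace has dimension 3 - 2 = 1, so there is 1 Jordan block; the rank sequence gives block sizes [3].

Assembling the blocks gives the Jordan form J above.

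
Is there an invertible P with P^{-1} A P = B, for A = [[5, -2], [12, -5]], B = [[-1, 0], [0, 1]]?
Yes.

Two matrices over a field are similar if and only if they have the same invariant factors.

Both A and B have characteristic polynomial (x - 1)(x + 1) and minimal polynomial (x - 1)(x + 1). Computing further, both have invariant factors (x - 1)(x + 1). Hence A and B are similar.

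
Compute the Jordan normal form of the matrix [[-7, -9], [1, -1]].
J = [[-4, 1], [0, -4]]

The characteristic polynomial is det(xI - A) = (x + 4)^2, so the eigenvalues are -4 (algebraic multiplicity 2).

For λ = -4: rank(A + 4I) = 1, rank((A + 4I)^2) = 0. The eigenspace has dimension 2 - 1 = 1, so there is 1 Jordan block; the rank sequence gives block sizes [2].

Assembling the blocks gives the Jordan form J above.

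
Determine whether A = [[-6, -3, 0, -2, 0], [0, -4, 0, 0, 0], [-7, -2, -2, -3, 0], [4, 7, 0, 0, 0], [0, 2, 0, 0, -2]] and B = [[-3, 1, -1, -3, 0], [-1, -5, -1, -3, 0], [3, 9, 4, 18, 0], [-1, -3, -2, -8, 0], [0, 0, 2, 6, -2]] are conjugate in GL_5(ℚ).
Yes.

Two matrices over a field are similar if and only if they have the same invariant factors.

Both A and B have characteristic polynomial (x + 2)^3(x + 4)^2 and minimal polynomial (x + 2)^2(x + 4)^2. Computing further, both have invariant factors x + 2, (x + 2)^2(x + 4)^2. Hence A and B are similar.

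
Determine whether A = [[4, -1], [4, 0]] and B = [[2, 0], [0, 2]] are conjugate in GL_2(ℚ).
No.

Both have characteristic polynomial (x - 2)^2, but the minimal polynomial of A is (x - 2)^2 while the minimal polynomial of B is x - 2. The minimal polynomial is a similarity invariant, so A and B are not similar.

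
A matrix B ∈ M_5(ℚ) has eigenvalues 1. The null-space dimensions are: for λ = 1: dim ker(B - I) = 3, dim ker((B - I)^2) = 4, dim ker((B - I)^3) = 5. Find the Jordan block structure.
Jordan blocks: (1, 3), (1, 1), (1, 1)

λ = 1: successive nullity increments [3, 1, 1] count blocks of size ≥ k; block sizes are [3, 1, 1].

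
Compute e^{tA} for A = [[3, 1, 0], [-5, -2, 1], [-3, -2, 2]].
e^{tA} = [[(-t^2 + 4*t + 2)*e^{t}/2, t*(2 - t)*e^{t}/2, t^2*e^{t}/2], [t*(t - 5)*e^{t}, (t^2 - 3*t + 1)*e^{t}, t*(1 - t)*e^{t}], [t*(t - 6)*e^{t}/2, t*(t - 4)*e^{t}/2, (-t^2/2 + t + 1)*e^{t}]]

A has Jordan form J = [[1, 1, 0], [0, 1, 1], [0, 0, 1]] with A = PJP^{-1}, so e^{tA} = P e^{tJ} P^{-1}.

For a Jordan block J_k(λ), e^{tJ_k(λ)} = e^{λt} · (I + tN + t^2 N^2/2! + ... + t^{k-1} N^{k-1}/(k-1)!) where N is the nilpotent superdiagonal part.

Assembling the blocks and conjugating back gives the entries of e^{tA} as shown above.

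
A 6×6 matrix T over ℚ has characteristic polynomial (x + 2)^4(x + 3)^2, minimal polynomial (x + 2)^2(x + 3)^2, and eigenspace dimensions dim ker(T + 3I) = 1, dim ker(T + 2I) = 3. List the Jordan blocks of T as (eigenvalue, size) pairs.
Jordan blocks: (-3, 2), (-2, 2), (-2, 1), (-2, 1)

λ = -3: algebraic multiplicity 2 (exponent in χ_T), largest block size 2 (exponent in m_T), 1 block (geometric multiplicity). This forces block sizes [2].
λ = -2: algebraic multiplicity 4 (exponent in χ_T), largest block size 2 (exponent in m_T), 3 blocks (geometric multiplicity). These force block sizes [2, 1, 1].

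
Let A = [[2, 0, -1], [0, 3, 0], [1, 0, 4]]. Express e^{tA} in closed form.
A has Jordan form J = [[3, 1, 0], [0, 3, 0], [0, 0, 3]] with A = PJP^{-1}, so e^{tA} = P e^{tJ} P^{-1}.

For a Jordan block J_k(λ), e^{tJ_k(λ)} = e^{λt} · (I + tN + t^2 N^2/2! + ... + t^{k-1} N^{k-1}/(k-1)!) where N is the nilpotent superdiagonal part.

Assembling the blocks and conjugating back gives the entries of e^{tA} as shown above.

e^{tA} = [[(1 - t)*e^{3*t}, 0, -t*e^{3*t}], [0, e^{3*t}, 0], [t*e^{3*t}, 0, (t + 1)*e^{3*t}]]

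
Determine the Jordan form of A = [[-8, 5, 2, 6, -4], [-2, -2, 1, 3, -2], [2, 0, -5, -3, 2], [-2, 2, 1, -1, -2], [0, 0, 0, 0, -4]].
J = [[-4, 1, 0, 0, 0], [0, -4, 1, 0, 0], [0, 0, -4, 0, 0], [0, 0, 0, -4, 0], [0, 0, 0, 0, -4]]

The characteristic polynomial is det(xI - A) = (x + 4)^5, so the eigenvalues are -4 (algebraic multiplicity 5).

For λ = -4: rank(A + 4I) = 2, rank((A + 4I)^2) = 1, rank((A + 4I)^3) = 0. The eigenspace has dimension 5 - 2 = 3, so there are 3 Jordan blocks; the rank sequence gives block sizes [3, 1, 1].

Assembling the blocks gives the Jordan form J above.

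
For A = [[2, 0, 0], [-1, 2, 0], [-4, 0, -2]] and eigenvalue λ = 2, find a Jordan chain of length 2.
We seek v_1 ∈ ker((A - 2I)^2) \ ker(A - 2I), then set v_{i+1} = (A - 2I) v_i.

One such chain is v_1 = [[-1, 3, 1]]^T, v_2 = [[0, 1, 0]]^T. Check: (A - 2I) v_2 = [[0, 0, 0]]^T = 0.

v_1 = [[-1, 3, 1]]^T, v_2 = [[0, 1, 0]]^T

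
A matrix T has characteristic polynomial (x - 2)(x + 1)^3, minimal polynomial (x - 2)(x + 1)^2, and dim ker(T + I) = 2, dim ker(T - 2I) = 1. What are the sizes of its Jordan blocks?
λ = -1: algebraic multiplicity 3 (exponent in χ_T), largest block size 2 (exponent in m_T), 2 blocks (geometric multiplicity). These force block sizes [2, 1].
λ = 2: algebraic multiplicity 1 (exponent in χ_T), largest block size 1 (exponent in m_T), 1 block (geometric multiplicity). This forces block sizes [1].

Jordan blocks: (-1, 2), (-1, 1), (2, 1)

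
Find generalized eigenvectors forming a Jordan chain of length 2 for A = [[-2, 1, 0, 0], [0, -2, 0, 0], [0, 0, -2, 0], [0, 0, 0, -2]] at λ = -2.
v_1 = [[0, 1, 0, 1]]^T, v_2 = [[1, 0, 0, 0]]^T

We seek v_1 ∈ ker((A + 2I)^2) \ ker(A + 2I), then set v_{i+1} = (A + 2I) v_i.

One such chain is v_1 = [[0, 1, 0, 1]]^T, v_2 = [[1, 0, 0, 0]]^T. Check: (A + 2I) v_2 = [[0, 0, 0, 0]]^T = 0.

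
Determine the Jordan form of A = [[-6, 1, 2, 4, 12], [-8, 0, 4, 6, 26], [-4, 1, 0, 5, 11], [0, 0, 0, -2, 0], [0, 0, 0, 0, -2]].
J = [[-2, 1, 0, 0, 0], [0, -2, 0, 0, 0], [0, 0, -2, 1, 0], [0, 0, 0, -2, 0], [0, 0, 0, 0, -2]]

The characteristic polynomial is det(xI - A) = (x + 2)^5, so the eigenvalues are -2 (algebraic multiplicity 5).

For λ = -2: rank(A + 2I) = 2, rank((A + 2I)^2) = 0. The eigenspace has dimension 5 - 2 = 3, so there are 3 Jordan blocks; the rank sequence gives block sizes [2, 2, 1].

Assembling the blocks gives the Jordan form J above.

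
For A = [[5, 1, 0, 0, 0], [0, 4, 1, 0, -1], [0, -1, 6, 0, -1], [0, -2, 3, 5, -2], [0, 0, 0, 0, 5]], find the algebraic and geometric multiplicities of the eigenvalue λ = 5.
algebraic multiplicity 5, geometric multiplicity 2

The characteristic polynomial is (x - 5)^5, so the factor x - 5 appears with exponent 5: the algebraic multiplicity is 5.

rank(A - 5I) = 3, so the eigenspace has dimension 5 - 3 = 2: the geometric multiplicity is 2.

Since 2 < 5, A is not diagonalizable.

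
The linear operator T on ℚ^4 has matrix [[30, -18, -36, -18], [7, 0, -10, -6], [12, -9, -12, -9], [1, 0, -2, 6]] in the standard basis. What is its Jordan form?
J = [[6, 1, 0, 0], [0, 6, 0, 0], [0, 0, 6, 1], [0, 0, 0, 6]]

The characteristic polynomial is det(xI - A) = (x - 6)^4, so the eigenvalues are 6 (algebraic multiplicity 4).

For λ = 6: rank(A - 6I) = 2, rank((A - 6I)^2) = 0. The eigenspace has dimension 4 - 2 = 2, so there are 2 Jordan blocks; the rank sequence gives block sizes [2, 2].

Assembling the blocks gives the Jordan form J above.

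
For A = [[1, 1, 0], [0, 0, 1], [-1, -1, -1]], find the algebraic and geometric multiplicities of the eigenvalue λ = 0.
The characteristic polynomial is x^3, so the factor x appears with exponent 3: the algebraic multiplicity is 3.

rank(A) = 2, so the eigenspace has dimension 3 - 2 = 1: the geometric multiplicity is 1.

Since 1 < 3, A is not diagonalizable.

algebraic multiplicity 3, geometric multiplicity 1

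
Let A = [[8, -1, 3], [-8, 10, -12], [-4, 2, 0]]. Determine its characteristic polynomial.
xI - A = [[x - 8, 1, -3], [8, x - 10, 12], [4, -2, x]].

Expanding det(xI - A) along the first row:
det(xI - A) = + (x - 8)·det([[x - 10, 12], [-2, x]]) - (1)·det([[8, 12], [4, x]]) + (-3)·det([[8, x - 10], [4, -2]]).

Evaluating gives χ_A(x) = x^3 - 18x^2 + 108x - 216 = (x - 6)^3.

χ_A(x) = (x - 6)^3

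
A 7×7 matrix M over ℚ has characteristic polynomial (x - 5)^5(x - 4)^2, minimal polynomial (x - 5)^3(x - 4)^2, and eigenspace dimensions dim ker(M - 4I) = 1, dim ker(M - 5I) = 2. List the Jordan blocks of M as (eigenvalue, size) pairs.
λ = 4: algebraic multiplicity 2 (exponent in χ_M), largest block size 2 (exponent in m_M), 1 block (geometric multiplicity). This forces block sizes [2].
λ = 5: algebraic multiplicity 5 (exponent in χ_M), largest block size 3 (exponent in m_M), 2 blocks (geometric multiplicity). These force block sizes [3, 2].

Jordan blocks: (4, 2), (5, 3), (5, 2)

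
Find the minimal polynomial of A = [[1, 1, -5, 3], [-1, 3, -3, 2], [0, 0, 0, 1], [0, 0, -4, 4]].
The characteristic polynomial factors as (x - 2)^4. The minimal polynomial is ∏(x - λ)^{k_λ} where k_λ is the size of the largest Jordan block at λ.

For λ = 2: rank(A - 2I) = 2, and the largest Jordan block has size 2 (the smallest k with rank((A - 2I)^k) = rank((A - 2I)^(k+1))).

So m_A(x) = (x - 2)^2.

m_A(x) = (x - 2)^2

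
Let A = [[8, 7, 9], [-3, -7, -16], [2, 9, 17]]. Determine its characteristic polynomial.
χ_A(x) = (x - 6)^3

xI - A = [[x - 8, -7, -9], [3, x + 7, 16], [-2, -9, x - 17]].

Expanding det(xI - A) along the first row:
det(xI - A) = + (x - 8)·det([[x + 7, 16], [-9, x - 17]]) - (-7)·det([[3, 16], [-2, x - 17]]) + (-9)·det([[3, x + 7], [-2, -9]]).

Evaluating gives χ_A(x) = x^3 - 18x^2 + 108x - 216 = (x - 6)^3.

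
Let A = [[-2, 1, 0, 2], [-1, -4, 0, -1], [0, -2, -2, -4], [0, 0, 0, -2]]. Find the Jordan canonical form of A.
The characteristic polynomial is det(xI - A) = (x + 2)^2(x + 3)^2, so the eigenvalues are -3 (algebraic multiplicity 2), -2 (algebraic multiplicity 2).

For λ = -3: rank(A + 3I) = 3, rank((A + 3I)^2) = 2. The eigenspace has dimension 4 - 3 = 1, so there is 1 Jordan block; the rank sequence gives block sizes [2].

For λ = -2: rank(A + 2I) = 2. The eigenspace has dimension 4 - 2 = 2, so there are 2 Jordan blocks; the rank sequence gives block sizes [1, 1].

Assembling the blocks gives the Jordan form J above.

J = [[-3, 1, 0, 0], [0, -3, 0, 0], [0, 0, -2, 0], [0, 0, 0, -2]]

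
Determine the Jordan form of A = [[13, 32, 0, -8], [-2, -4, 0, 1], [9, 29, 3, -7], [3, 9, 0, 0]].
The characteristic polynomial is det(xI - A) = (x - 3)^4, so the eigenvalues are 3 (algebraic multiplicity 4).

For λ = 3: rank(A - 3I) = 2, rank((A - 3I)^2) = 1, rank((A - 3I)^3) = 0. The eigenspace has dimension 4 - 2 = 2, so there are 2 Jordan blocks; the rank sequence gives block sizes [3, 1].

Assembling the blocks gives the Jordan form J above.

J = [[3, 1, 0, 0], [0, 3, 1, 0], [0, 0, 3, 0], [0, 0, 0, 3]]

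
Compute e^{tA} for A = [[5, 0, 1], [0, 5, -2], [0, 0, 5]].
A has Jordan form J = [[5, 1, 0], [0, 5, 0], [0, 0, 5]] with A = PJP^{-1}, so e^{tA} = P e^{tJ} P^{-1}.

For a Jordan block J_k(λ), e^{tJ_k(λ)} = e^{λt} · (I + tN + t^2 N^2/2! + ... + t^{k-1} N^{k-1}/(k-1)!) where N is the nilpotent superdiagonal part.

Assembling the blocks and conjugating back gives the entries of e^{tA} as shown above.

e^{tA} = [[e^{5*t}, 0, t*e^{5*t}], [0, e^{5*t}, -2*t*e^{5*t}], [0, 0, e^{5*t}]]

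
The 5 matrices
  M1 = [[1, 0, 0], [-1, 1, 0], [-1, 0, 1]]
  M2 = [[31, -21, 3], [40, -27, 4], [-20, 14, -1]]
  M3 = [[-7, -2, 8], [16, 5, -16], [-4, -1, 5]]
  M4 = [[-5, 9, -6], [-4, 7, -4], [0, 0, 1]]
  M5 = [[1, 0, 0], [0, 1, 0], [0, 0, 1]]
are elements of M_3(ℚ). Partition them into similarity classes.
Characteristic polynomials: χ_{M1} = (x - 1)^3, χ_{M2} = (x - 1)^3, χ_{M3} = (x - 1)^3, χ_{M4} = (x - 1)^3, χ_{M5} = (x - 1)^3.

{M1, M2, M3, M4}: invariant factors x - 1, (x - 1)^2.

{M5}: invariant factors x - 1, x - 1, x - 1.

Matrices are similar if and only if their invariant-factor lists agree; the partition into similarity classes is {M1, M2, M3, M4}, {M5}.

2 classes: {M1, M2, M3, M4}, {M5}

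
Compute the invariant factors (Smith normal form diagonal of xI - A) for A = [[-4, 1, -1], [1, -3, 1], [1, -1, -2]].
The Jordan structure of A has elementary divisors (x + 3)^3. Arranging the block sizes at each eigenvalue in decreasing order and taking row products gives the invariant factors.

Invariant factors (smallest first, each dividing the next): (x + 3)^3.

Check: the last factor (x + 3)^3 is the minimal polynomial, and the product (x + 3)^3 is the characteristic polynomial.

(x + 3)^3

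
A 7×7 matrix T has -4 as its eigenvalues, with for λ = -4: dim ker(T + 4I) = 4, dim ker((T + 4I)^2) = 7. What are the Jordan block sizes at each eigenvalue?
λ = -4: successive nullity increments [4, 3] count blocks of size ≥ k; block sizes are [2, 2, 2, 1].

Jordan blocks: (-4, 2), (-4, 2), (-4, 2), (-4, 1)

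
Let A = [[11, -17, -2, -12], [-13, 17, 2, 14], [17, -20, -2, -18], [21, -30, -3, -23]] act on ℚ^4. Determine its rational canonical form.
R = [[0, 0, 0, -6], [1, 0, 0, 14], [0, 1, 0, -4], [0, 0, 1, 3]]

The invariant factors of A (the non-unit diagonal entries of the Smith normal form of xI - A over ℚ[x]) are (x - 3)(x^3 + 4x - 2), each dividing the next. The characteristic polynomial is their product, (x - 3)(x^3 + 4x - 2).

The rational canonical form is the block-diagonal matrix of companion matrices C(f_i):
R = [[0, 0, 0, -6], [1, 0, 0, 14], [0, 1, 0, -4], [0, 0, 1, 3]].

Note the characteristic polynomial does not split into linear factors over ℚ, so A has no Jordan form over ℚ; the rational canonical form exists over any field.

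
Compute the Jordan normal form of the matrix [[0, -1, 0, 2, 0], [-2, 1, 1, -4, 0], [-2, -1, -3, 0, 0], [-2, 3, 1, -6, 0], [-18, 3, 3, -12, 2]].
J = [[-2, 1, 0, 0, 0], [0, -2, 1, 0, 0], [0, 0, -2, 0, 0], [0, 0, 0, -2, 0], [0, 0, 0, 0, 2]]

The characteristic polynomial is det(xI - A) = (x - 2)(x + 2)^4, so the eigenvalues are -2 (algebraic multiplicity 4), 2 (algebraic multiplicity 1).

For λ = -2: rank(A + 2I) = 3, rank((A + 2I)^2) = 2, rank((A + 2I)^3) = 1. The eigenspace has dimension 5 - 3 = 2, so there are 2 Jordan blocks; the rank sequence gives block sizes [3, 1].

For λ = 2: algebraic multiplicity 1 gives one 1×1 block.

Assembling the blocks gives the Jordan form J above.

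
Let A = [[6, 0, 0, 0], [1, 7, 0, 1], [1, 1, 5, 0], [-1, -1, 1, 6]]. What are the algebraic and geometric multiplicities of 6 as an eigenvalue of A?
The characteristic polynomial is (x - 6)^4, so the factor x - 6 appears with exponent 4: the algebraic multiplicity is 4.

rank(A - 6I) = 2, so the eigenspace has dimension 4 - 2 = 2: the geometric multiplicity is 2.

Since 2 < 4, A is not diagonalizable.

algebraic multiplicity 4, geometric multiplicity 2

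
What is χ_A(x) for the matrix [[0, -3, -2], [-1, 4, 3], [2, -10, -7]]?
xI - A = [[x, 3, 2], [1, x - 4, -3], [-2, 10, x + 7]].

Expanding det(xI - A) along the first row:
det(xI - A) = + (x)·det([[x - 4, -3], [10, x + 7]]) - (3)·det([[1, -3], [-2, x + 7]]) + (2)·det([[1, x - 4], [-2, 10]]).

Evaluating gives χ_A(x) = x^3 + 3x^2 + 3x + 1 = (x + 1)^3.

χ_A(x) = (x + 1)^3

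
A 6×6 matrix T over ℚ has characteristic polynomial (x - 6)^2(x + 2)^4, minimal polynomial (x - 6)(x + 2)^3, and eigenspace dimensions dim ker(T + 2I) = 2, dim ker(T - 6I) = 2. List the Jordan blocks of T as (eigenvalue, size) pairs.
λ = -2: algebraic multiplicity 4 (exponent in χ_T), largest block size 3 (exponent in m_T), 2 blocks (geometric multiplicity). These force block sizes [3, 1].
λ = 6: algebraic multiplicity 2 (exponent in χ_T), largest block size 1 (exponent in m_T), 2 blocks (geometric multiplicity). These force block sizes [1, 1].

Jordan blocks: (-2, 3), (-2, 1), (6, 1), (6, 1)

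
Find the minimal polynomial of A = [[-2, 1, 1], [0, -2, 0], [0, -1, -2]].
The characteristic polynomial factors as (x + 2)^3. The minimal polynomial is ∏(x - λ)^{k_λ} where k_λ is the size of the largest Jordan block at λ.

For λ = -2: rank(A + 2I) = 2, and the largest Jordan block has size 3 (the smallest k with rank((A + 2I)^k) = rank((A + 2I)^(k+1))).

So m_A(x) = (x + 2)^3.

m_A(x) = (x + 2)^3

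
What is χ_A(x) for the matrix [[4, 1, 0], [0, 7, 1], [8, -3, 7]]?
χ_A(x) = (x - 6)^3

xI - A = [[x - 4, -1, 0], [0, x - 7, -1], [-8, 3, x - 7]].

Expanding det(xI - A) along the first row:
det(xI - A) = + (x - 4)·det([[x - 7, -1], [3, x - 7]]) - (-1)·det([[0, -1], [-8, x - 7]]) + (0)·det([[0, x - 7], [-8, 3]]).

Evaluating gives χ_A(x) = x^3 - 18x^2 + 108x - 216 = (x - 6)^3.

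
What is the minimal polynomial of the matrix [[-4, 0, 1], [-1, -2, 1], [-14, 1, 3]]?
The characteristic polynomial factors as (x + 1)^3. The minimal polynomial is ∏(x - λ)^{k_λ} where k_λ is the size of the largest Jordan block at λ.

For λ = -1: rank(A + I) = 2, and the largest Jordan block has size 3 (the smallest k with rank((A + I)^k) = rank((A + I)^(k+1))).

So m_A(x) = (x + 1)^3.

m_A(x) = (x + 1)^3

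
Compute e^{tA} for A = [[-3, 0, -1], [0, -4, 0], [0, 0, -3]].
e^{tA} = [[e^{-3*t}, 0, -t*e^{-3*t}], [0, e^{-4*t}, 0], [0, 0, e^{-3*t}]]

A has Jordan form J = [[-4, 0, 0], [0, -3, 1], [0, 0, -3]] with A = PJP^{-1}, so e^{tA} = P e^{tJ} P^{-1}.

For a Jordan block J_k(λ), e^{tJ_k(λ)} = e^{λt} · (I + tN + t^2 N^2/2! + ... + t^{k-1} N^{k-1}/(k-1)!) where N is the nilpotent superdiagonal part.

Assembling the blocks and conjugating back gives the entries of e^{tA} as shown above.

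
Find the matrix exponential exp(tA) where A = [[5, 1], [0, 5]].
e^{tA} = [[e^{5*t}, t*e^{5*t}], [0, e^{5*t}]]

A has Jordan form J = [[5, 1], [0, 5]] with A = PJP^{-1}, so e^{tA} = P e^{tJ} P^{-1}.

For a Jordan block J_k(λ), e^{tJ_k(λ)} = e^{λt} · (I + tN + t^2 N^2/2! + ... + t^{k-1} N^{k-1}/(k-1)!) where N is the nilpotent superdiagonal part.

Assembling the blocks and conjugating back gives the entries of e^{tA} as shown above.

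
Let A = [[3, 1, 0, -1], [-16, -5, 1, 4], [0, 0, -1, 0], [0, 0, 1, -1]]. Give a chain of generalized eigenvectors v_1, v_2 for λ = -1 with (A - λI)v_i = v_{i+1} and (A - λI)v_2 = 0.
v_1 = [[0, 2, 0, 1]]^T, v_2 = [[1, -4, 0, 0]]^T

We seek v_1 ∈ ker((A + I)^2) \ ker(A + I), then set v_{i+1} = (A + I) v_i.

One such chain is v_1 = [[0, 2, 0, 1]]^T, v_2 = [[1, -4, 0, 0]]^T. Check: (A + I) v_2 = [[0, 0, 0, 0]]^T = 0.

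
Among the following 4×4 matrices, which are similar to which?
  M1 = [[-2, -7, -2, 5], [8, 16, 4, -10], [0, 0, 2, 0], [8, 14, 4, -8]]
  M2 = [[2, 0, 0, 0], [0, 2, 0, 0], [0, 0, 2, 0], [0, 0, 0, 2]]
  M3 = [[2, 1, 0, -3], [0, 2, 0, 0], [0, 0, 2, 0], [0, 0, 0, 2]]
2 classes: {M1, M3}, {M2}

Characteristic polynomials: χ_{M1} = (x - 2)^4, χ_{M2} = (x - 2)^4, χ_{M3} = (x - 2)^4.

{M1, M3}: invariant factors x - 2, x - 2, (x - 2)^2.

{M2}: invariant factors x - 2, x - 2, x - 2, x - 2.

Matrices are similar if and only if their invariant-factor lists agree; the partition into similarity classes is {M1, M3}, {M2}.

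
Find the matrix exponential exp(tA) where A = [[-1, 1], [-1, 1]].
A has Jordan form J = [[0, 1], [0, 0]] with A = PJP^{-1}, so e^{tA} = P e^{tJ} P^{-1}.

For a Jordan block J_k(λ), e^{tJ_k(λ)} = e^{λt} · (I + tN + t^2 N^2/2! + ... + t^{k-1} N^{k-1}/(k-1)!) where N is the nilpotent superdiagonal part.

Assembling the blocks and conjugating back gives the entries of e^{tA} as shown above.

e^{tA} = [[1 - t, t], [-t, t + 1]]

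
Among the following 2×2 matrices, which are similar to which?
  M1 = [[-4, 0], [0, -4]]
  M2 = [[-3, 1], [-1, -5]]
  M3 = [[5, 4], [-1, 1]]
3 classes: {M1}, {M2}, {M3}

Characteristic polynomials: χ_{M1} = (x + 4)^2, χ_{M2} = (x + 4)^2, χ_{M3} = (x - 3)^2.

{M1}: invariant factors x + 4, x + 4.

{M2}: invariant factors (x + 4)^2.

{M3}: invariant factors (x - 3)^2.

Matrices are similar if and only if their invariant-factor lists agree; the partition into similarity classes is {M1}, {M2}, {M3}.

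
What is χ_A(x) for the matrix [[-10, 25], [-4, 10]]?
χ_A(x) = x^2

xI - A = [[x + 10, -25], [4, x - 10]].

Expanding det(xI - A) along the first row:
det(xI - A) = + (x + 10)·det([[x - 10]]) - (-25)·det([[4]]).

Evaluating gives χ_A(x) = x^2.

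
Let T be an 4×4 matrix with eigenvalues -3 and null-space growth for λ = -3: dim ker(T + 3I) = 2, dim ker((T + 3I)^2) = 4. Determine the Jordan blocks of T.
Jordan blocks: (-3, 2), (-3, 2)

λ = -3: successive nullity increments [2, 2] count blocks of size ≥ k; block sizes are [2, 2].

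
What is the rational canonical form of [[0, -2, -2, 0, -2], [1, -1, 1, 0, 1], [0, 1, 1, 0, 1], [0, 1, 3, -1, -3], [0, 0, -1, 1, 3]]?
R = [[0, 0, 0, 0, 0], [1, 0, 0, 0, 2], [0, 1, 0, 0, 1], [0, 0, 1, 0, -1], [0, 0, 0, 1, 2]]

The invariant factors of A (the non-unit diagonal entries of the Smith normal form of xI - A over ℚ[x]) are x(x - 2)(x^3 + x + 1), each dividing the next. The characteristic polynomial is their product, x(x - 2)(x^3 + x + 1).

The rational canonical form is the block-diagonal matrix of companion matrices C(f_i):
R = [[0, 0, 0, 0, 0], [1, 0, 0, 0, 2], [0, 1, 0, 0, 1], [0, 0, 1, 0, -1], [0, 0, 0, 1, 2]].

Note the characteristic polynomial does not split into linear factors over ℚ, so A has no Jordan form over ℚ; the rational canonical form exists over any field.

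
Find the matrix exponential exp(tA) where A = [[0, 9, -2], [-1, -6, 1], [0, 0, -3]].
e^{tA} = [[(3*t + 1)*e^{-3*t}, 9*t*e^{-3*t}, t*(3*t - 4)*e^{-3*t}/2], [-t*e^{-3*t}, (1 - 3*t)*e^{-3*t}, t*(2 - t)*e^{-3*t}/2], [0, 0, e^{-3*t}]]

A has Jordan form J = [[-3, 1, 0], [0, -3, 1], [0, 0, -3]] with A = PJP^{-1}, so e^{tA} = P e^{tJ} P^{-1}.

For a Jordan block J_k(λ), e^{tJ_k(λ)} = e^{λt} · (I + tN + t^2 N^2/2! + ... + t^{k-1} N^{k-1}/(k-1)!) where N is the nilpotent superdiagonal part.

Assembling the blocks and conjugating back gives the entries of e^{tA} as shown above.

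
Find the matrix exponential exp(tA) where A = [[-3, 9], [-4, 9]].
e^{tA} = [[(1 - 6*t)*e^{3*t}, 9*t*e^{3*t}], [-4*t*e^{3*t}, (6*t + 1)*e^{3*t}]]

A has Jordan form J = [[3, 1], [0, 3]] with A = PJP^{-1}, so e^{tA} = P e^{tJ} P^{-1}.

For a Jordan block J_k(λ), e^{tJ_k(λ)} = e^{λt} · (I + tN + t^2 N^2/2! + ... + t^{k-1} N^{k-1}/(k-1)!) where N is the nilpotent superdiagonal part.

Assembling the blocks and conjugating back gives the entries of e^{tA} as shown above.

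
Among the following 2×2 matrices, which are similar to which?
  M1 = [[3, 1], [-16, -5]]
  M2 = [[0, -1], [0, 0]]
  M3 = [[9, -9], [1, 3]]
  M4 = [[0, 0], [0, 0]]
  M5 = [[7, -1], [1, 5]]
Characteristic polynomials: χ_{M1} = (x + 1)^2, χ_{M2} = x^2, χ_{M3} = (x - 6)^2, χ_{M4} = x^2, χ_{M5} = (x - 6)^2.

{M1}: invariant factors (x + 1)^2.

{M2}: invariant factors x^2.

{M3, M5}: invariant factors (x - 6)^2.

{M4}: invariant factors x, x.

Matrices are similar if and only if their invariant-factor lists agree; the partition into similarity classes is {M1}, {M2}, {M3, M5}, {M4}.

4 classes: {M1}, {M2}, {M3, M5}, {M4}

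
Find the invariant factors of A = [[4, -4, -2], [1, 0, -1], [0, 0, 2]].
x - 2, (x - 2)^2

The Jordan structure of A has elementary divisors (x - 2)^2, (x - 2). Arranging the block sizes at each eigenvalue in decreasing order and taking row products gives the invariant factors.

Invariant factors (smallest first, each dividing the next): x - 2, (x - 2)^2.

Check: the last factor (x - 2)^2 is the minimal polynomial, and the product (x - 2)^3 is the characteristic polynomial.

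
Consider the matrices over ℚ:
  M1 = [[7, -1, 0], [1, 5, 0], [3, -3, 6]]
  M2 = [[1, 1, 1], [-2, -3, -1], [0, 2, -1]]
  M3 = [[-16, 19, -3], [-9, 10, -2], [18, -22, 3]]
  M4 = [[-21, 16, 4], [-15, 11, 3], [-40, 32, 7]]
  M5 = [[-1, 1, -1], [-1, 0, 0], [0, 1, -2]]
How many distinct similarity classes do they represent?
3 classes: {M1}, {M2, M3, M5}, {M4}

Characteristic polynomials: χ_{M1} = (x - 6)^3, χ_{M2} = (x + 1)^3, χ_{M3} = (x + 1)^3, χ_{M4} = (x + 1)^3, χ_{M5} = (x + 1)^3.

{M1}: invariant factors x - 6, (x - 6)^2.

{M2, M3, M5}: invariant factors (x + 1)^3.

{M4}: invariant factors x + 1, (x + 1)^2.

Matrices are similar if and only if their invariant-factor lists agree; the partition into similarity classes is {M1}, {M2, M3, M5}, {M4}.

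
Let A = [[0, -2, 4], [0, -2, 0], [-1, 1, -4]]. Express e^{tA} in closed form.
A has Jordan form J = [[-2, 1, 0], [0, -2, 0], [0, 0, -2]] with A = PJP^{-1}, so e^{tA} = P e^{tJ} P^{-1}.

For a Jordan block J_k(λ), e^{tJ_k(λ)} = e^{λt} · (I + tN + t^2 N^2/2! + ... + t^{k-1} N^{k-1}/(k-1)!) where N is the nilpotent superdiagonal part.

Assembling the blocks and conjugating back gives the entries of e^{tA} as shown above.

e^{tA} = [[(2*t + 1)*e^{-2*t}, -2*t*e^{-2*t}, 4*t*e^{-2*t}], [0, e^{-2*t}, 0], [-t*e^{-2*t}, t*e^{-2*t}, (1 - 2*t)*e^{-2*t}]]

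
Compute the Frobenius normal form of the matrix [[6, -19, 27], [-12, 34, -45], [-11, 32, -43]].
The invariant factors of A (the non-unit diagonal entries of the Smith normal form of xI - A over ℚ[x]) are (x - 1)(x^2 + 4x - 3), each dividing the next. The characteristic polynomial is their product, (x - 1)(x^2 + 4x - 3).

The rational canonical form is the block-diagonal matrix of companion matrices C(f_i):
R = [[0, 0, -3], [1, 0, 7], [0, 1, -3]].

Note the characteristic polynomial does not split into linear factors over ℚ, so A has no Jordan form over ℚ; the rational canonical form exists over any field.

R = [[0, 0, -3], [1, 0, 7], [0, 1, -3]]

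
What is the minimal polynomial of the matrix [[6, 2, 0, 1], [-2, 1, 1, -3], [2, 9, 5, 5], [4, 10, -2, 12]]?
The characteristic polynomial factors as (x - 6)^4. The minimal polynomial is ∏(x - λ)^{k_λ} where k_λ is the size of the largest Jordan block at λ.

For λ = 6: rank(A - 6I) = 2, and the largest Jordan block has size 2 (the smallest k with rank((A - 6I)^k) = rank((A - 6I)^(k+1))).

So m_A(x) = (x - 6)^2.

m_A(x) = (x - 6)^2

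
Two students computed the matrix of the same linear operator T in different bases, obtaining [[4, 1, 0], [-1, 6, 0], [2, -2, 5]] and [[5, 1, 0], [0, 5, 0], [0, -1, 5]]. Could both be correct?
Yes.

Two matrices over a field are similar if and only if they have the same invariant factors.

Both A and B have characteristic polynomial (x - 5)^3 and minimal polynomial (x - 5)^2. Computing further, both have invariant factors x - 5, (x - 5)^2. Hence A and B are similar.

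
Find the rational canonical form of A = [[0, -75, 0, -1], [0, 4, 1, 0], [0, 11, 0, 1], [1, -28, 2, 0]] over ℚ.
The invariant factors of A (the non-unit diagonal entries of the Smith normal form of xI - A over ℚ[x]) are (x - 4)^2(x + 2)^2, each dividing the next. The characteristic polynomial is their product, (x - 4)^2(x + 2)^2.

The rational canonical form is the block-diagonal matrix of companion matrices C(f_i):
R = [[0, 0, 0, -64], [1, 0, 0, -32], [0, 1, 0, 12], [0, 0, 1, 4]].

R = [[0, 0, 0, -64], [1, 0, 0, -32], [0, 1, 0, 12], [0, 0, 1, 4]]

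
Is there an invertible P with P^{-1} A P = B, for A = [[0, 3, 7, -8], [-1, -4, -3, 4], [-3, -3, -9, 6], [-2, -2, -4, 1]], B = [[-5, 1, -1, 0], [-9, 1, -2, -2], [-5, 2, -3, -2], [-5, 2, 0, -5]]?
Yes.

Two matrices over a field are similar if and only if they have the same invariant factors.

Both A and B have characteristic polynomial (x + 3)^4 and minimal polynomial (x + 3)^3. Computing further, both have invariant factors x + 3, (x + 3)^3. Hence A and B are similar.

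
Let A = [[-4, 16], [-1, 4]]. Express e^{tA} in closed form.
A has Jordan form J = [[0, 1], [0, 0]] with A = PJP^{-1}, so e^{tA} = P e^{tJ} P^{-1}.

For a Jordan block J_k(λ), e^{tJ_k(λ)} = e^{λt} · (I + tN + t^2 N^2/2! + ... + t^{k-1} N^{k-1}/(k-1)!) where N is the nilpotent superdiagonal part.

Assembling the blocks and conjugating back gives the entries of e^{tA} as shown above.

e^{tA} = [[1 - 4*t, 16*t], [-t, 4*t + 1]]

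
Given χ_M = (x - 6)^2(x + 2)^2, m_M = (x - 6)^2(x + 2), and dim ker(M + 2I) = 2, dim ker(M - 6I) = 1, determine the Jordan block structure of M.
λ = -2: algebraic multiplicity 2 (exponent in χ_M), largest block size 1 (exponent in m_M), 2 blocks (geometric multiplicity). These force block sizes [1, 1].
λ = 6: algebraic multiplicity 2 (exponent in χ_M), largest block size 2 (exponent in m_M), 1 block (geometric multiplicity). This forces block sizes [2].

Jordan blocks: (-2, 1), (-2, 1), (6, 2)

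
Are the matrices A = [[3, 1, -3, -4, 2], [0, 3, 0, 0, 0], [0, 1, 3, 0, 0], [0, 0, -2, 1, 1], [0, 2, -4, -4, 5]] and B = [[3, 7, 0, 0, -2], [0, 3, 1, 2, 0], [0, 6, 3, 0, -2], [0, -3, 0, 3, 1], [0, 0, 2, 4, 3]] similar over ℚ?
Two matrices over a field are similar if and only if they have the same invariant factors.

Both A and B have characteristic polynomial (x - 3)^5 and minimal polynomial (x - 3)^3. Computing further, both have invariant factors (x - 3)^2, (x - 3)^3. Hence A and B are similar.

Yes.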